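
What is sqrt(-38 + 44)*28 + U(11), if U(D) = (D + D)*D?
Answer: 242 + 28*sqrt(6) ≈ 310.59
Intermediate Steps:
U(D) = 2*D**2 (U(D) = (2*D)*D = 2*D**2)
sqrt(-38 + 44)*28 + U(11) = sqrt(-38 + 44)*28 + 2*11**2 = sqrt(6)*28 + 2*121 = 28*sqrt(6) + 242 = 242 + 28*sqrt(6)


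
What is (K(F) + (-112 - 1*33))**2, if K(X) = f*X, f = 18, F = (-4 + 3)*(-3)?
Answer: 8281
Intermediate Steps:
F = 3 (F = -1*(-3) = 3)
K(X) = 18*X
(K(F) + (-112 - 1*33))**2 = (18*3 + (-112 - 1*33))**2 = (54 + (-112 - 33))**2 = (54 - 145)**2 = (-91)**2 = 8281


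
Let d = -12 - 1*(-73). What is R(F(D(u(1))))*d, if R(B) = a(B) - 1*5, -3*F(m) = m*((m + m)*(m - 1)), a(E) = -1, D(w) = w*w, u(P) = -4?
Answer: -366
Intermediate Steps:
D(w) = w²
F(m) = -2*m²*(-1 + m)/3 (F(m) = -m*(m + m)*(m - 1)/3 = -m*(2*m)*(-1 + m)/3 = -m*2*m*(-1 + m)/3 = -2*m²*(-1 + m)/3)
R(B) = -6 (R(B) = -1 - 1*5 = -1 - 5 = -6)
d = 61 (d = -12 + 73 = 61)
R(F(D(u(1))))*d = -6*61 = -366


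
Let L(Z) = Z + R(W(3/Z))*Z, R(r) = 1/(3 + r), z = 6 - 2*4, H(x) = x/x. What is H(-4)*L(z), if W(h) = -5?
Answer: -1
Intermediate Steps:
H(x) = 1
z = -2 (z = 6 - 8 = -2)
L(Z) = Z/2 (L(Z) = Z + Z/(3 - 5) = Z + Z/(-2) = Z - Z/2 = Z/2)
H(-4)*L(z) = 1*((½)*(-2)) = 1*(-1) = -1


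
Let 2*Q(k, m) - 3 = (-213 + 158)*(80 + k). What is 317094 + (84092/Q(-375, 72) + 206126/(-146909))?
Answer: 188996476326054/596009813 ≈ 3.1710e+5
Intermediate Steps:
Q(k, m) = -4397/2 - 55*k/2 (Q(k, m) = 3/2 + ((-213 + 158)*(80 + k))/2 = 3/2 + (-55*(80 + k))/2 = 3/2 + (-4400 - 55*k)/2 = 3/2 + (-2200 - 55*k/2) = -4397/2 - 55*k/2)
317094 + (84092/Q(-375, 72) + 206126/(-146909)) = 317094 + (84092/(-4397/2 - 55/2*(-375)) + 206126/(-146909)) = 317094 + (84092/(-4397/2 + 20625/2) + 206126*(-1/146909)) = 317094 + (84092/8114 - 206126/146909) = 317094 + (84092*(1/8114) - 206126/146909) = 317094 + (42046/4057 - 206126/146909) = 317094 + 5340682632/596009813 = 188996476326054/596009813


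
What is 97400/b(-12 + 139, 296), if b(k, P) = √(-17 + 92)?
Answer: 19480*√3/3 ≈ 11247.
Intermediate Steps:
b(k, P) = 5*√3 (b(k, P) = √75 = 5*√3)
97400/b(-12 + 139, 296) = 97400/((5*√3)) = 97400*(√3/15) = 19480*√3/3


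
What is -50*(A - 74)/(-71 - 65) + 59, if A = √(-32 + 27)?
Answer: 1081/34 + 25*I*√5/68 ≈ 31.794 + 0.82208*I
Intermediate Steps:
A = I*√5 (A = √(-5) = I*√5 ≈ 2.2361*I)
-50*(A - 74)/(-71 - 65) + 59 = -50*(I*√5 - 74)/(-71 - 65) + 59 = -50*(-74 + I*√5)/(-136) + 59 = -50*(-74 + I*√5)*(-1)/136 + 59 = -50*(37/68 - I*√5/136) + 59 = (-925/34 + 25*I*√5/68) + 59 = 1081/34 + 25*I*√5/68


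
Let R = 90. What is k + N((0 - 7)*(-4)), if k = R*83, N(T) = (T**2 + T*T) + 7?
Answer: 9045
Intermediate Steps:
N(T) = 7 + 2*T**2 (N(T) = (T**2 + T**2) + 7 = 2*T**2 + 7 = 7 + 2*T**2)
k = 7470 (k = 90*83 = 7470)
k + N((0 - 7)*(-4)) = 7470 + (7 + 2*((0 - 7)*(-4))**2) = 7470 + (7 + 2*(-7*(-4))**2) = 7470 + (7 + 2*28**2) = 7470 + (7 + 2*784) = 7470 + (7 + 1568) = 7470 + 1575 = 9045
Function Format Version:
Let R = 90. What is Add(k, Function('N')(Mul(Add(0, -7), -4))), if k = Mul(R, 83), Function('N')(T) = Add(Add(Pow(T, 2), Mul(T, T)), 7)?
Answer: 9045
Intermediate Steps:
Function('N')(T) = Add(7, Mul(2, Pow(T, 2))) (Function('N')(T) = Add(Add(Pow(T, 2), Pow(T, 2)), 7) = Add(Mul(2, Pow(T, 2)), 7) = Add(7, Mul(2, Pow(T, 2))))
k = 7470 (k = Mul(90, 83) = 7470)
Add(k, Function('N')(Mul(Add(0, -7), -4))) = Add(7470, Add(7, Mul(2, Pow(Mul(Add(0, -7), -4), 2)))) = Add(7470, Add(7, Mul(2, Pow(Mul(-7, -4), 2)))) = Add(7470, Add(7, Mul(2, Pow(28, 2)))) = Add(7470, Add(7, Mul(2, 784))) = Add(7470, Add(7, 1568)) = Add(7470, 1575) = 9045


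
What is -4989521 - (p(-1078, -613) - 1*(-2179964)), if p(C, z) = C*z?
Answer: -7830299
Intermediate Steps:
-4989521 - (p(-1078, -613) - 1*(-2179964)) = -4989521 - (-1078*(-613) - 1*(-2179964)) = -4989521 - (660814 + 2179964) = -4989521 - 1*2840778 = -4989521 - 2840778 = -7830299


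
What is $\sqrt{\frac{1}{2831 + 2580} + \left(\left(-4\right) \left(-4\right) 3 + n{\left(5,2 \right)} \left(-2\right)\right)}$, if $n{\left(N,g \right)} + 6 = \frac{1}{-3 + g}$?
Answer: $\frac{\sqrt{1815298513}}{5411} \approx 7.874$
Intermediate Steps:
$n{\left(N,g \right)} = -6 + \frac{1}{-3 + g}$
$\sqrt{\frac{1}{2831 + 2580} + \left(\left(-4\right) \left(-4\right) 3 + n{\left(5,2 \right)} \left(-2\right)\right)} = \sqrt{\frac{1}{2831 + 2580} + \left(\left(-4\right) \left(-4\right) 3 + \frac{19 - 12}{-3 + 2} \left(-2\right)\right)} = \sqrt{\frac{1}{5411} + \left(16 \cdot 3 + \frac{19 - 12}{-1} \left(-2\right)\right)} = \sqrt{\frac{1}{5411} + \left(48 + \left(-1\right) 7 \left(-2\right)\right)} = \sqrt{\frac{1}{5411} + \left(48 - -14\right)} = \sqrt{\frac{1}{5411} + \left(48 + 14\right)} = \sqrt{\frac{1}{5411} + 62} = \sqrt{\frac{335483}{5411}} = \frac{\sqrt{1815298513}}{5411}$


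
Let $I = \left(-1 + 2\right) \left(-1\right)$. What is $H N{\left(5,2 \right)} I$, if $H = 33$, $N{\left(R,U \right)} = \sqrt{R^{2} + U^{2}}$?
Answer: $- 33 \sqrt{29} \approx -177.71$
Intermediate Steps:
$I = -1$ ($I = 1 \left(-1\right) = -1$)
$H N{\left(5,2 \right)} I = 33 \sqrt{5^{2} + 2^{2}} \left(-1\right) = 33 \sqrt{25 + 4} \left(-1\right) = 33 \sqrt{29} \left(-1\right) = - 33 \sqrt{29}$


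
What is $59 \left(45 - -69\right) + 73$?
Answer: $6799$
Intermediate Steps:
$59 \left(45 - -69\right) + 73 = 59 \left(45 + 69\right) + 73 = 59 \cdot 114 + 73 = 6726 + 73 = 6799$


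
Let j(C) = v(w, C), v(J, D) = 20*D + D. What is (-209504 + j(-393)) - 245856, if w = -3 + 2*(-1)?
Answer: -463613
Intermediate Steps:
w = -5 (w = -3 - 2 = -5)
v(J, D) = 21*D
j(C) = 21*C
(-209504 + j(-393)) - 245856 = (-209504 + 21*(-393)) - 245856 = (-209504 - 8253) - 245856 = -217757 - 245856 = -463613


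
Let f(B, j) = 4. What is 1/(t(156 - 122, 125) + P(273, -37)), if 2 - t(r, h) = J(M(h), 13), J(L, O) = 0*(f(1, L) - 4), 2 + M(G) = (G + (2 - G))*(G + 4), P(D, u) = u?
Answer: -1/35 ≈ -0.028571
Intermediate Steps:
M(G) = 6 + 2*G (M(G) = -2 + (G + (2 - G))*(G + 4) = -2 + 2*(4 + G) = -2 + (8 + 2*G) = 6 + 2*G)
J(L, O) = 0 (J(L, O) = 0*(4 - 4) = 0*0 = 0)
t(r, h) = 2 (t(r, h) = 2 - 1*0 = 2 + 0 = 2)
1/(t(156 - 122, 125) + P(273, -37)) = 1/(2 - 37) = 1/(-35) = -1/35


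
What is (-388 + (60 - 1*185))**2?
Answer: 263169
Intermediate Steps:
(-388 + (60 - 1*185))**2 = (-388 + (60 - 185))**2 = (-388 - 125)**2 = (-513)**2 = 263169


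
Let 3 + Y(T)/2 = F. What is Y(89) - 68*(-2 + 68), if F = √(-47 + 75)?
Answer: -4494 + 4*√7 ≈ -4483.4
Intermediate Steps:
F = 2*√7 (F = √28 = 2*√7 ≈ 5.2915)
Y(T) = -6 + 4*√7 (Y(T) = -6 + 2*(2*√7) = -6 + 4*√7)
Y(89) - 68*(-2 + 68) = (-6 + 4*√7) - 68*(-2 + 68) = (-6 + 4*√7) - 68*66 = (-6 + 4*√7) - 4488 = -4494 + 4*√7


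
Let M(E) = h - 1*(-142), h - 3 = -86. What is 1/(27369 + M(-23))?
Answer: 1/27428 ≈ 3.6459e-5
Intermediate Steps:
h = -83 (h = 3 - 86 = -83)
M(E) = 59 (M(E) = -83 - 1*(-142) = -83 + 142 = 59)
1/(27369 + M(-23)) = 1/(27369 + 59) = 1/27428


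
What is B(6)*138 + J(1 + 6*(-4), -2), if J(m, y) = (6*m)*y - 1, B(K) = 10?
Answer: 1655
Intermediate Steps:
J(m, y) = -1 + 6*m*y (J(m, y) = 6*m*y - 1 = -1 + 6*m*y)
B(6)*138 + J(1 + 6*(-4), -2) = 10*138 + (-1 + 6*(1 + 6*(-4))*(-2)) = 1380 + (-1 + 6*(1 - 24)*(-2)) = 1380 + (-1 + 6*(-23)*(-2)) = 1380 + (-1 + 276) = 1380 + 275 = 1655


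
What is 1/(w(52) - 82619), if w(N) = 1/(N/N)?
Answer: -1/82618 ≈ -1.2104e-5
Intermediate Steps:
w(N) = 1 (w(N) = 1/1 = 1)
1/(w(52) - 82619) = 1/(1 - 82619) = 1/(-82618) = -1/82618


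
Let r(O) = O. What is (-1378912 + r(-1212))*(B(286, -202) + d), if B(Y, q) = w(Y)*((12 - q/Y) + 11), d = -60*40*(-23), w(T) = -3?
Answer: -10880110945320/143 ≈ -7.6085e+10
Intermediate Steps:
d = 55200 (d = -2400*(-23) = 55200)
B(Y, q) = -69 + 3*q/Y (B(Y, q) = -3*((12 - q/Y) + 11) = -3*(23 - q/Y) = -69 + 3*q/Y)
(-1378912 + r(-1212))*(B(286, -202) + d) = (-1378912 - 1212)*((-69 + 3*(-202)/286) + 55200) = -1380124*((-69 + 3*(-202)*(1/286)) + 55200) = -1380124*((-69 - 303/143) + 55200) = -1380124*(-10170/143 + 55200) = -1380124*7883430/143 = -10880110945320/143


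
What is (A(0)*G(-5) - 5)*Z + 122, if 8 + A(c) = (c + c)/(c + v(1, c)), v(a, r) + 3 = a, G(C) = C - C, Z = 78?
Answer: -268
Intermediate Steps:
G(C) = 0
v(a, r) = -3 + a
A(c) = -8 + 2*c/(-2 + c) (A(c) = -8 + (c + c)/(c + (-3 + 1)) = -8 + (2*c)/(c - 2) = -8 + (2*c)/(-2 + c) = -8 + 2*c/(-2 + c))
(A(0)*G(-5) - 5)*Z + 122 = ((2*(8 - 3*0)/(-2 + 0))*0 - 5)*78 + 122 = ((2*(8 + 0)/(-2))*0 - 5)*78 + 122 = ((2*(-½)*8)*0 - 5)*78 + 122 = (-8*0 - 5)*78 + 122 = (0 - 5)*78 + 122 = -5*78 + 122 = -390 + 122 = -268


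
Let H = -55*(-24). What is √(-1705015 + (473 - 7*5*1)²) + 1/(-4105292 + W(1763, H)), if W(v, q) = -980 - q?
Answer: -1/4107592 + I*√1513171 ≈ -2.4345e-7 + 1230.1*I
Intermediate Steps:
H = 1320
√(-1705015 + (473 - 7*5*1)²) + 1/(-4105292 + W(1763, H)) = √(-1705015 + (473 - 7*5*1)²) + 1/(-4105292 + (-980 - 1*1320)) = √(-1705015 + (473 - 35*1)²) + 1/(-4105292 + (-980 - 1320)) = √(-1705015 + (473 - 35)²) + 1/(-4105292 - 2300) = √(-1705015 + 438²) + 1/(-4107592) = √(-1705015 + 191844) - 1/4107592 = √(-1513171) - 1/4107592 = I*√1513171 - 1/4107592 = -1/4107592 + I*√1513171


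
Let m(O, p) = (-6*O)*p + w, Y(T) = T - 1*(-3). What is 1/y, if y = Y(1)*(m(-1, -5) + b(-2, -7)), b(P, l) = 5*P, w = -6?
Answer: -1/184 ≈ -0.0054348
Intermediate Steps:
Y(T) = 3 + T (Y(T) = T + 3 = 3 + T)
m(O, p) = -6 - 6*O*p (m(O, p) = (-6*O)*p - 6 = -6*O*p - 6 = -6 - 6*O*p)
y = -184 (y = (3 + 1)*((-6 - 6*(-1)*(-5)) + 5*(-2)) = 4*((-6 - 30) - 10) = 4*(-36 - 10) = 4*(-46) = -184)
1/y = 1/(-184) = -1/184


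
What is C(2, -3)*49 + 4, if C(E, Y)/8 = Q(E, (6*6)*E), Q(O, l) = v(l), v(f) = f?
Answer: 28228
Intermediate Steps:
Q(O, l) = l
C(E, Y) = 288*E (C(E, Y) = 8*((6*6)*E) = 8*(36*E) = 288*E)
C(2, -3)*49 + 4 = (288*2)*49 + 4 = 576*49 + 4 = 28224 + 4 = 28228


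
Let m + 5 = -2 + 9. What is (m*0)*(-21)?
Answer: 0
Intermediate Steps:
m = 2 (m = -5 + (-2 + 9) = -5 + 7 = 2)
(m*0)*(-21) = (2*0)*(-21) = 0*(-21) = 0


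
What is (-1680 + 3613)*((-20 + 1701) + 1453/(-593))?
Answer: 1924069540/593 ≈ 3.2446e+6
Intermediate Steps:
(-1680 + 3613)*((-20 + 1701) + 1453/(-593)) = 1933*(1681 + 1453*(-1/593)) = 1933*(1681 - 1453/593) = 1933*(995380/593) = 1924069540/593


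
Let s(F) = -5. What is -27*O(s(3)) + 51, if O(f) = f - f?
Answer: 51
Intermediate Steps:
O(f) = 0
-27*O(s(3)) + 51 = -27*0 + 51 = 0 + 51 = 51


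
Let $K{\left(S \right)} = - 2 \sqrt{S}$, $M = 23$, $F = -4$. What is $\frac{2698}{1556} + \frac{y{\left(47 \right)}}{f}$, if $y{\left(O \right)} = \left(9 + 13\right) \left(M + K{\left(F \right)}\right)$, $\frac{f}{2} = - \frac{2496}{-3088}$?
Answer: $\frac{19099703}{60684} - \frac{2123 i}{39} \approx 314.74 - 54.436 i$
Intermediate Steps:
$f = \frac{312}{193}$ ($f = 2 \left(- \frac{2496}{-3088}\right) = 2 \left(\left(-2496\right) \left(- \frac{1}{3088}\right)\right) = 2 \cdot \frac{156}{193} = \frac{312}{193} \approx 1.6166$)
$y{\left(O \right)} = 506 - 88 i$ ($y{\left(O \right)} = \left(9 + 13\right) \left(23 - 2 \sqrt{-4}\right) = 22 \left(23 - 2 \cdot 2 i\right) = 22 \left(23 - 4 i\right) = 506 - 88 i$)
$\frac{2698}{1556} + \frac{y{\left(47 \right)}}{f} = \frac{2698}{1556} + \frac{506 - 88 i}{\frac{312}{193}} = 2698 \cdot \frac{1}{1556} + \left(506 - 88 i\right) \frac{193}{312} = \frac{1349}{778} + \left(\frac{48829}{156} - \frac{2123 i}{39}\right) = \frac{19099703}{60684} - \frac{2123 i}{39}$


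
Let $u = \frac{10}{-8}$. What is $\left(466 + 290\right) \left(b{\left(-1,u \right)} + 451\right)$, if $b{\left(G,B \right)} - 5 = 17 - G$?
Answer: $358344$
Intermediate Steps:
$u = - \frac{5}{4}$ ($u = 10 \left(- \frac{1}{8}\right) = - \frac{5}{4} \approx -1.25$)
$b{\left(G,B \right)} = 22 - G$ ($b{\left(G,B \right)} = 5 - \left(-17 + G\right) = 22 - G$)
$\left(466 + 290\right) \left(b{\left(-1,u \right)} + 451\right) = \left(466 + 290\right) \left(\left(22 - -1\right) + 451\right) = 756 \left(\left(22 + 1\right) + 451\right) = 756 \left(23 + 451\right) = 756 \cdot 474 = 358344$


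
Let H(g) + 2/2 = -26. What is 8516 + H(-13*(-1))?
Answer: 8489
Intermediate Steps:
H(g) = -27 (H(g) = -1 - 26 = -27)
8516 + H(-13*(-1)) = 8516 - 27 = 8489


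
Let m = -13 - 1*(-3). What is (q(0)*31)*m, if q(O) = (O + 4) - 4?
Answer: 0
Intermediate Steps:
q(O) = O (q(O) = (4 + O) - 4 = O)
m = -10 (m = -13 + 3 = -10)
(q(0)*31)*m = (0*31)*(-10) = 0*(-10) = 0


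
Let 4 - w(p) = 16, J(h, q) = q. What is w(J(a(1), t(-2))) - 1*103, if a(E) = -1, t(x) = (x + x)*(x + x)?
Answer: -115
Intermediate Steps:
t(x) = 4*x**2 (t(x) = (2*x)*(2*x) = 4*x**2)
w(p) = -12 (w(p) = 4 - 1*16 = 4 - 16 = -12)
w(J(a(1), t(-2))) - 1*103 = -12 - 1*103 = -12 - 103 = -115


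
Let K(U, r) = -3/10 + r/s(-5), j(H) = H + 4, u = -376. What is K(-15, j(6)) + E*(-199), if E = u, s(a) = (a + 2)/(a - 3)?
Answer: 2245511/30 ≈ 74850.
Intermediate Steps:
s(a) = (2 + a)/(-3 + a)
j(H) = 4 + H
K(U, r) = -3/10 + 8*r/3 (K(U, r) = -3/10 + r/(((2 - 5)/(-3 - 5))) = -3*⅒ + r/((-3/(-8))) = -3/10 + r/((-⅛*(-3))) = -3/10 + r/(3/8) = -3/10 + r*(8/3) = -3/10 + 8*r/3)
E = -376
K(-15, j(6)) + E*(-199) = (-3/10 + 8*(4 + 6)/3) - 376*(-199) = (-3/10 + (8/3)*10) + 74824 = (-3/10 + 80/3) + 74824 = 791/30 + 74824 = 2245511/30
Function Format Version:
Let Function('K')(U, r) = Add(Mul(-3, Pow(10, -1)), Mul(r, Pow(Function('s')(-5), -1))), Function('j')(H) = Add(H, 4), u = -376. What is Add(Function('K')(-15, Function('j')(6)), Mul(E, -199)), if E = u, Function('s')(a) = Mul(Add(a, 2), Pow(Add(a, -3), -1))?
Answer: Rational(2245511, 30) ≈ 74850.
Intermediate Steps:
Function('s')(a) = Mul(Pow(Add(-3, a), -1), Add(2, a)) (Function('s')(a) = Mul(Add(2, a), Pow(Add(-3, a), -1)) = Mul(Pow(Add(-3, a), -1), Add(2, a)))
Function('j')(H) = Add(4, H)
Function('K')(U, r) = Add(Rational(-3, 10), Mul(Rational(8, 3), r)) (Function('K')(U, r) = Add(Mul(-3, Pow(10, -1)), Mul(r, Pow(Mul(Pow(Add(-3, -5), -1), Add(2, -5)), -1))) = Add(Mul(-3, Rational(1, 10)), Mul(r, Pow(Mul(Pow(-8, -1), -3), -1))) = Add(Rational(-3, 10), Mul(r, Pow(Mul(Rational(-1, 8), -3), -1))) = Add(Rational(-3, 10), Mul(r, Pow(Rational(3, 8), -1))) = Add(Rational(-3, 10), Mul(r, Rational(8, 3))) = Add(Rational(-3, 10), Mul(Rational(8, 3), r)))
E = -376
Add(Function('K')(-15, Function('j')(6)), Mul(E, -199)) = Add(Add(Rational(-3, 10), Mul(Rational(8, 3), Add(4, 6))), Mul(-376, -199)) = Add(Add(Rational(-3, 10), Mul(Rational(8, 3), 10)), 74824) = Add(Add(Rational(-3, 10), Rational(80, 3)), 74824) = Add(Rational(791, 30), 74824) = Rational(2245511, 30)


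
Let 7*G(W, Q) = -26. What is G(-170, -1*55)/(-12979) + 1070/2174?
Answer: 48634617/98757211 ≈ 0.49247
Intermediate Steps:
G(W, Q) = -26/7 (G(W, Q) = (⅐)*(-26) = -26/7)
G(-170, -1*55)/(-12979) + 1070/2174 = -26/7/(-12979) + 1070/2174 = -26/7*(-1/12979) + 1070*(1/2174) = 26/90853 + 535/1087 = 48634617/98757211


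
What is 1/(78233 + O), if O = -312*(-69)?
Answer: 1/99761 ≈ 1.0024e-5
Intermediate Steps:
O = 21528
1/(78233 + O) = 1/(78233 + 21528) = 1/99761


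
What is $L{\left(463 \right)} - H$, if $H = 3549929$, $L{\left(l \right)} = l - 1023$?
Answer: $-3550489$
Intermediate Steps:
$L{\left(l \right)} = -1023 + l$ ($L{\left(l \right)} = l - 1023 = -1023 + l$)
$L{\left(463 \right)} - H = \left(-1023 + 463\right) - 3549929 = -560 - 3549929 = -3550489$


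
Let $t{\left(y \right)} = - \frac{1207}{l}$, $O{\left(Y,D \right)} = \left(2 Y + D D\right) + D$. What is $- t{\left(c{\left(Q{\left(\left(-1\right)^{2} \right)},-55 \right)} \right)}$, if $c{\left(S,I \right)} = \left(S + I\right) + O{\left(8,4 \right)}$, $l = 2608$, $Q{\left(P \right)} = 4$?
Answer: $\frac{1207}{2608} \approx 0.46281$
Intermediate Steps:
$O{\left(Y,D \right)} = D + D^{2} + 2 Y$ ($O{\left(Y,D \right)} = \left(2 Y + D^{2}\right) + D = \left(D^{2} + 2 Y\right) + D = D + D^{2} + 2 Y$)
$c{\left(S,I \right)} = 36 + I + S$ ($c{\left(S,I \right)} = \left(S + I\right) + \left(4 + 4^{2} + 2 \cdot 8\right) = \left(I + S\right) + \left(4 + 16 + 16\right) = \left(I + S\right) + 36 = 36 + I + S$)
$t{\left(y \right)} = - \frac{1207}{2608}$
$- t{\left(c{\left(Q{\left(\left(-1\right)^{2} \right)},-55 \right)} \right)} = \left(-1\right) \left(- \frac{1207}{2608}\right) = \frac{1207}{2608}$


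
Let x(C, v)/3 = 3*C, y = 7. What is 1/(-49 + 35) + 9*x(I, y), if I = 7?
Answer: 7937/14 ≈ 566.93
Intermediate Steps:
x(C, v) = 9*C (x(C, v) = 3*(3*C) = 9*C)
1/(-49 + 35) + 9*x(I, y) = 1/(-49 + 35) + 9*(9*7) = 1/(-14) + 9*63 = -1/14 + 567 = 7937/14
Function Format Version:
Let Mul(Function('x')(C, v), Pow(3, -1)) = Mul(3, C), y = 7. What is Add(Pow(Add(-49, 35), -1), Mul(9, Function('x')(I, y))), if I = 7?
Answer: Rational(7937, 14) ≈ 566.93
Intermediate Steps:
Function('x')(C, v) = Mul(9, C) (Function('x')(C, v) = Mul(3, Mul(3, C)) = Mul(9, C))
Add(Pow(Add(-49, 35), -1), Mul(9, Function('x')(I, y))) = Add(Pow(Add(-49, 35), -1), Mul(9, Mul(9, 7))) = Add(Pow(-14, -1), Mul(9, 63)) = Add(Rational(-1, 14), 567) = Rational(7937, 14)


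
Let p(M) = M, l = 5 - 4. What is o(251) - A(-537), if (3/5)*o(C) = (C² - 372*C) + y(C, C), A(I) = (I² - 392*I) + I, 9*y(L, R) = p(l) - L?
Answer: -14823017/27 ≈ -5.4900e+5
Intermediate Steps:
l = 1
y(L, R) = ⅑ - L/9 (y(L, R) = (1 - L)/9 = ⅑ - L/9)
A(I) = I² - 391*I
o(C) = 5/27 - 16745*C/27 + 5*C²/3 (o(C) = 5*((C² - 372*C) + (⅑ - C/9))/3 = 5*(⅑ + C² - 3349*C/9)/3 = 5/27 - 16745*C/27 + 5*C²/3)
o(251) - A(-537) = (5/27 - 16745/27*251 + (5/3)*251²) - (-537)*(-391 - 537) = (5/27 - 4202995/27 + (5/3)*63001) - (-537)*(-928) = (5/27 - 4202995/27 + 315005/3) - 1*498336 = -1367945/27 - 498336 = -14823017/27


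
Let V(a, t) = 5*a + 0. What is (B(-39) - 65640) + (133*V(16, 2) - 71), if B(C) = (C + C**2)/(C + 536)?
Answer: -27368805/497 ≈ -55068.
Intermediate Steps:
V(a, t) = 5*a
B(C) = (C + C**2)/(536 + C)
(B(-39) - 65640) + (133*V(16, 2) - 71) = (-39*(1 - 39)/(536 - 39) - 65640) + (133*(5*16) - 71) = (-39*(-38)/497 - 65640) + (133*80 - 71) = (-39*1/497*(-38) - 65640) + (10640 - 71) = (1482/497 - 65640) + 10569 = -32621598/497 + 10569 = -27368805/497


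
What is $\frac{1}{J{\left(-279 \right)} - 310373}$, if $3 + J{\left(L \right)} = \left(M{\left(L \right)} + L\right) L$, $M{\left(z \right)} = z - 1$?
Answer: $- \frac{1}{154415} \approx -6.4761 \cdot 10^{-6}$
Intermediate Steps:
$M{\left(z \right)} = -1 + z$ ($M{\left(z \right)} = z - 1 = -1 + z$)
$J{\left(L \right)} = -3 + L \left(-1 + 2 L\right)$ ($J{\left(L \right)} = -3 + \left(\left(-1 + L\right) + L\right) L = -3 + \left(-1 + 2 L\right) L = -3 + L \left(-1 + 2 L\right)$)
$\frac{1}{J{\left(-279 \right)} - 310373} = \frac{1}{\left(-3 - -279 + 2 \left(-279\right)^{2}\right) - 310373} = \frac{1}{\left(-3 + 279 + 2 \cdot 77841\right) - 310373} = \frac{1}{\left(-3 + 279 + 155682\right) - 310373} = \frac{1}{155958 - 310373} = \frac{1}{-154415} = - \frac{1}{154415}$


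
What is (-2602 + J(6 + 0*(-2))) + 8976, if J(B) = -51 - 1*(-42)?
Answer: 6365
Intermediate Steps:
J(B) = -9 (J(B) = -51 + 42 = -9)
(-2602 + J(6 + 0*(-2))) + 8976 = (-2602 - 9) + 8976 = -2611 + 8976 = 6365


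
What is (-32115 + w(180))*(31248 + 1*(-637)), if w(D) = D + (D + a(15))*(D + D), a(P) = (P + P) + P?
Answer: 1501928715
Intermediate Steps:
a(P) = 3*P (a(P) = 2*P + P = 3*P)
w(D) = D + 2*D*(45 + D) (w(D) = D + (D + 3*15)*(D + D) = D + (D + 45)*(2*D) = D + (45 + D)*(2*D) = D + 2*D*(45 + D))
(-32115 + w(180))*(31248 + 1*(-637)) = (-32115 + 180*(91 + 2*180))*(31248 + 1*(-637)) = (-32115 + 180*(91 + 360))*(31248 - 637) = (-32115 + 180*451)*30611 = (-32115 + 81180)*30611 = 49065*30611 = 1501928715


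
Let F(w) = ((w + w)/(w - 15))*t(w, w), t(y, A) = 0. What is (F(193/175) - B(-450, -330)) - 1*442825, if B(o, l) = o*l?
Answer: -591325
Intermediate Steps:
B(o, l) = l*o
F(w) = 0 (F(w) = ((w + w)/(w - 15))*0 = ((2*w)/(-15 + w))*0 = (2*w/(-15 + w))*0 = 0)
(F(193/175) - B(-450, -330)) - 1*442825 = (0 - (-330)*(-450)) - 1*442825 = (0 - 1*148500) - 442825 = (0 - 148500) - 442825 = -148500 - 442825 = -591325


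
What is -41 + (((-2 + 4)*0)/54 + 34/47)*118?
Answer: 2085/47 ≈ 44.362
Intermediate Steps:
-41 + (((-2 + 4)*0)/54 + 34/47)*118 = -41 + ((2*0)*(1/54) + 34*(1/47))*118 = -41 + (0*(1/54) + 34/47)*118 = -41 + (0 + 34/47)*118 = -41 + (34/47)*118 = -41 + 4012/47 = 2085/47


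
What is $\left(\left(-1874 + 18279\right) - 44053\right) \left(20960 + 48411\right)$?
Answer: $-1917969408$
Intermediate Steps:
$\left(\left(-1874 + 18279\right) - 44053\right) \left(20960 + 48411\right) = \left(16405 - 44053\right) 69371 = \left(-27648\right) 69371 = -1917969408$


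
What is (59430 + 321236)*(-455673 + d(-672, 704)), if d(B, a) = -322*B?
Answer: -91089186474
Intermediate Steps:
(59430 + 321236)*(-455673 + d(-672, 704)) = (59430 + 321236)*(-455673 - 322*(-672)) = 380666*(-455673 + 216384) = 380666*(-239289) = -91089186474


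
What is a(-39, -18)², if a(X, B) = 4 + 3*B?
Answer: 2500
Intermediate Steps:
a(-39, -18)² = (4 + 3*(-18))² = (4 - 54)² = (-50)² = 2500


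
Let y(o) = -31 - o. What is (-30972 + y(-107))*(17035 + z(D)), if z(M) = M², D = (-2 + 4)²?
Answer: -526807696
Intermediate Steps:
D = 4 (D = 2² = 4)
(-30972 + y(-107))*(17035 + z(D)) = (-30972 + (-31 - 1*(-107)))*(17035 + 4²) = (-30972 + (-31 + 107))*(17035 + 16) = (-30972 + 76)*17051 = -30896*17051 = -526807696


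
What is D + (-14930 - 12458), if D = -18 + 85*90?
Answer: -19756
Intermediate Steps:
D = 7632 (D = -18 + 7650 = 7632)
D + (-14930 - 12458) = 7632 + (-14930 - 12458) = 7632 - 27388 = -19756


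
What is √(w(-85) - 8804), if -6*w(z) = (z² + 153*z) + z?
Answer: I*√31306/2 ≈ 88.468*I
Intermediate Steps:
w(z) = -77*z/3 - z²/6 (w(z) = -((z² + 153*z) + z)/6 = -(z² + 154*z)/6 = -77*z/3 - z²/6)
√(w(-85) - 8804) = √(-⅙*(-85)*(154 - 85) - 8804) = √(-⅙*(-85)*69 - 8804) = √(1955/2 - 8804) = √(-15653/2) = I*√31306/2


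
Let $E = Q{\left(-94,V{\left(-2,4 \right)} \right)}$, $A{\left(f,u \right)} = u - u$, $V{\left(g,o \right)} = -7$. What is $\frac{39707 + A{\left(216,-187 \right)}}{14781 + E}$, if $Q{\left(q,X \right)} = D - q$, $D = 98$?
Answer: $\frac{39707}{14973} \approx 2.6519$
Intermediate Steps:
$A{\left(f,u \right)} = 0$
$Q{\left(q,X \right)} = 98 - q$
$E = 192$ ($E = 98 - -94 = 98 + 94 = 192$)
$\frac{39707 + A{\left(216,-187 \right)}}{14781 + E} = \frac{39707 + 0}{14781 + 192} = \frac{39707}{14973}$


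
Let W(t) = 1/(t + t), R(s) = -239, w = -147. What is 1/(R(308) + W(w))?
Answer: -294/70267 ≈ -0.0041840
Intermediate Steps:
W(t) = 1/(2*t)
1/(R(308) + W(w)) = 1/(-239 + (½)/(-147)) = 1/(-239 + (½)*(-1/147)) = 1/(-239 - 1/294) = 1/(-70267/294) = -294/70267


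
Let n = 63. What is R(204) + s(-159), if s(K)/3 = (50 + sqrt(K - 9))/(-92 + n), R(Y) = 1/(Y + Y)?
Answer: -61171/11832 - 6*I*sqrt(42)/29 ≈ -5.17 - 1.3408*I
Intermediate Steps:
R(Y) = 1/(2*Y)
s(K) = -150/29 - 3*sqrt(-9 + K)/29 (s(K) = 3*((50 + sqrt(K - 9))/(-92 + 63)) = 3*((50 + sqrt(-9 + K))/(-29)) = 3*((50 + sqrt(-9 + K))*(-1/29)) = 3*(-50/29 - sqrt(-9 + K)/29) = -150/29 - 3*sqrt(-9 + K)/29)
R(204) + s(-159) = (1/2)/204 + (-150/29 - 3*sqrt(-9 - 159)/29) = (1/2)*(1/204) + (-150/29 - 6*I*sqrt(42)/29) = 1/408 + (-150/29 - 6*I*sqrt(42)/29) = -61171/11832 - 6*I*sqrt(42)/29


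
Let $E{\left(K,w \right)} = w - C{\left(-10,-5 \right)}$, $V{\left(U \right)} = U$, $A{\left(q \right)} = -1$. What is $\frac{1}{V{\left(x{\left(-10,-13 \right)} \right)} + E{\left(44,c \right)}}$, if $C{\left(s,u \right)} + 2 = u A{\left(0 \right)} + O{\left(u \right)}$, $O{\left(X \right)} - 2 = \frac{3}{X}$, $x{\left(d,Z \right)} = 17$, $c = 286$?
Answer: $\frac{5}{1493} \approx 0.003349$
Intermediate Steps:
$O{\left(X \right)} = 2 + \frac{3}{X}$
$C{\left(s,u \right)} = - u + \frac{3}{u}$ ($C{\left(s,u \right)} = -2 + \left(u \left(-1\right) + \left(2 + \frac{3}{u}\right)\right) = -2 - \left(-2 + u - \frac{3}{u}\right) = -2 + \left(2 - u + \frac{3}{u}\right) = - u + \frac{3}{u}$)
$E{\left(K,w \right)} = - \frac{22}{5} + w$ ($E{\left(K,w \right)} = w - \left(\left(-1\right) \left(-5\right) + \frac{3}{-5}\right) = w - \left(5 + 3 \left(- \frac{1}{5}\right)\right) = w - \left(5 - \frac{3}{5}\right) = w - \frac{22}{5} = - \frac{22}{5} + w$)
$\frac{1}{V{\left(x{\left(-10,-13 \right)} \right)} + E{\left(44,c \right)}} = \frac{1}{17 + \left(- \frac{22}{5} + 286\right)} = \frac{1}{17 + \frac{1408}{5}} = \frac{1}{\frac{1493}{5}} = \frac{5}{1493}$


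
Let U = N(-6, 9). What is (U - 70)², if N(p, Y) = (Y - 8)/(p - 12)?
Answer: 1590121/324 ≈ 4907.8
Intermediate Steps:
N(p, Y) = (-8 + Y)/(-12 + p)
U = -1/18 (U = (-8 + 9)/(-12 - 6) = 1/(-18) = -1/18*1 = -1/18 ≈ -0.055556)
(U - 70)² = (-1/18 - 70)² = (-1261/18)² = 1590121/324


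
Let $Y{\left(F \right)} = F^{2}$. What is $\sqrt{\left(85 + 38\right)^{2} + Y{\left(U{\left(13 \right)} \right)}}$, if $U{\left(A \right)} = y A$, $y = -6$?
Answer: $3 \sqrt{2357} \approx 145.65$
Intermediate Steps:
$U{\left(A \right)} = - 6 A$
$\sqrt{\left(85 + 38\right)^{2} + Y{\left(U{\left(13 \right)} \right)}} = \sqrt{\left(85 + 38\right)^{2} + \left(\left(-6\right) 13\right)^{2}} = \sqrt{123^{2} + \left(-78\right)^{2}} = \sqrt{15129 + 6084} = \sqrt{21213} = 3 \sqrt{2357}$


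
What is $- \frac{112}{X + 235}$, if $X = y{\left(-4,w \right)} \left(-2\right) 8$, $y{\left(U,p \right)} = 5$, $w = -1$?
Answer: $- \frac{112}{155} \approx -0.72258$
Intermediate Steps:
$X = -80$ ($X = 5 \left(-2\right) 8 = \left(-10\right) 8 = -80$)
$- \frac{112}{X + 235} = - \frac{112}{-80 + 235} = - \frac{112}{155}$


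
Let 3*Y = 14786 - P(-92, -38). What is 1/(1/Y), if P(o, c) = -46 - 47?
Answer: 14879/3 ≈ 4959.7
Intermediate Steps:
P(o, c) = -93
Y = 14879/3 (Y = (14786 - 1*(-93))/3 = (14786 + 93)/3 = (⅓)*14879 = 14879/3 ≈ 4959.7)
1/(1/Y) = 1/(1/(14879/3)) = 1/(3/14879) = 14879/3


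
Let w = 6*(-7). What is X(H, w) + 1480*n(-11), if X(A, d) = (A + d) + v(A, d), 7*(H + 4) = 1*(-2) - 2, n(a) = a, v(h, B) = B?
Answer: -114580/7 ≈ -16369.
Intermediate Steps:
H = -32/7 (H = -4 + (1*(-2) - 2)/7 = -4 + (-2 - 2)/7 = -4 + (⅐)*(-4) = -4 - 4/7 = -32/7 ≈ -4.5714)
w = -42
X(A, d) = A + 2*d (X(A, d) = (A + d) + d = A + 2*d)
X(H, w) + 1480*n(-11) = (-32/7 + 2*(-42)) + 1480*(-11) = (-32/7 - 84) - 16280 = -620/7 - 16280 = -114580/7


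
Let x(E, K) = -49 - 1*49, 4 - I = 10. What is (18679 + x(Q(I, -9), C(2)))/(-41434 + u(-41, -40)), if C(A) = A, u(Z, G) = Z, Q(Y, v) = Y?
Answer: -18581/41475 ≈ -0.44800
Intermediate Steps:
I = -6 (I = 4 - 1*10 = 4 - 10 = -6)
x(E, K) = -98 (x(E, K) = -49 - 49 = -98)
(18679 + x(Q(I, -9), C(2)))/(-41434 + u(-41, -40)) = (18679 - 98)/(-41434 - 41) = 18581/(-41475) = 18581*(-1/41475) = -18581/41475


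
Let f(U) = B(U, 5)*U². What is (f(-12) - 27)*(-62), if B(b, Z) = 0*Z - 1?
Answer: 10602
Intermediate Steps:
B(b, Z) = -1 (B(b, Z) = 0 - 1 = -1)
f(U) = -U²
(f(-12) - 27)*(-62) = (-1*(-12)² - 27)*(-62) = (-1*144 - 27)*(-62) = (-144 - 27)*(-62) = -171*(-62) = 10602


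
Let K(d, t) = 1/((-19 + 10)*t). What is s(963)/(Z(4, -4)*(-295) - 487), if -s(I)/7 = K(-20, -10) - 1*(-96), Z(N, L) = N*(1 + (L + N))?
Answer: 60487/150030 ≈ 0.40317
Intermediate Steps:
K(d, t) = -1/(9*t) (K(d, t) = 1/((-9)*t) = -1/(9*t))
Z(N, L) = N*(1 + L + N)
s(I) = -60487/90 (s(I) = -7*(-⅑/(-10) - 1*(-96)) = -7*(-⅑*(-⅒) + 96) = -7*(1/90 + 96) = -7*8641/90 = -60487/90)
s(963)/(Z(4, -4)*(-295) - 487) = -60487/(90*((4*(1 - 4 + 4))*(-295) - 487)) = -60487/(90*((4*1)*(-295) - 487)) = -60487/(90*(4*(-295) - 487)) = -60487/(90*(-1180 - 487)) = -60487/90/(-1667) = -60487/90*(-1/1667) = 60487/150030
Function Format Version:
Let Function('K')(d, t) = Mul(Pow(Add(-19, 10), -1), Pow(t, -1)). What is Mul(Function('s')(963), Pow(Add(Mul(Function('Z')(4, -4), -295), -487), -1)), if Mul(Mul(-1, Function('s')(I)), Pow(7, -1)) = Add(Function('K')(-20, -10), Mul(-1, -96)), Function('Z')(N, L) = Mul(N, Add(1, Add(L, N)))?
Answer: Rational(60487, 150030) ≈ 0.40317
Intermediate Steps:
Function('K')(d, t) = Mul(Rational(-1, 9), Pow(t, -1)) (Function('K')(d, t) = Mul(Pow(-9, -1), Pow(t, -1)) = Mul(Rational(-1, 9), Pow(t, -1)))
Function('Z')(N, L) = Mul(N, Add(1, L, N))
Function('s')(I) = Rational(-60487, 90) (Function('s')(I) = Mul(-7, Add(Mul(Rational(-1, 9), Pow(-10, -1)), Mul(-1, -96))) = Mul(-7, Add(Mul(Rational(-1, 9), Rational(-1, 10)), 96)) = Mul(-7, Add(Rational(1, 90), 96)) = Mul(-7, Rational(8641, 90)) = Rational(-60487, 90))
Mul(Function('s')(963), Pow(Add(Mul(Function('Z')(4, -4), -295), -487), -1)) = Mul(Rational(-60487, 90), Pow(Add(Mul(Mul(4, Add(1, -4, 4)), -295), -487), -1)) = Mul(Rational(-60487, 90), Pow(Add(Mul(Mul(4, 1), -295), -487), -1)) = Mul(Rational(-60487, 90), Pow(Add(Mul(4, -295), -487), -1)) = Mul(Rational(-60487, 90), Pow(Add(-1180, -487), -1)) = Mul(Rational(-60487, 90), Pow(-1667, -1)) = Mul(Rational(-60487, 90), Rational(-1, 1667)) = Rational(60487, 150030)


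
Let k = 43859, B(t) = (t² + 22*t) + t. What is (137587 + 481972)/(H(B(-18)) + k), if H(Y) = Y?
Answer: 619559/43769 ≈ 14.155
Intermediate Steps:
B(t) = t² + 23*t
(137587 + 481972)/(H(B(-18)) + k) = (137587 + 481972)/(-18*(23 - 18) + 43859) = 619559/(-18*5 + 43859) = 619559/(-90 + 43859) = 619559/43769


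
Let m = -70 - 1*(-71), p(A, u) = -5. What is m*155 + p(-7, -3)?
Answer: 150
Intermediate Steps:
m = 1 (m = -70 + 71 = 1)
m*155 + p(-7, -3) = 1*155 - 5 = 155 - 5 = 150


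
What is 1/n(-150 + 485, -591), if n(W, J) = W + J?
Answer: -1/256 ≈ -0.0039063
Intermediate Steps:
n(W, J) = J + W
1/n(-150 + 485, -591) = 1/(-591 + (-150 + 485)) = 1/(-591 + 335) = 1/(-256) = -1/256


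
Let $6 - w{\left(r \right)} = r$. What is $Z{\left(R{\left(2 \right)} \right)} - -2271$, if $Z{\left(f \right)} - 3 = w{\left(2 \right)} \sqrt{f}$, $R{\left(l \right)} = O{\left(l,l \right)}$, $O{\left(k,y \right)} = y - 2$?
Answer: $2274$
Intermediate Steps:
$O{\left(k,y \right)} = -2 + y$
$R{\left(l \right)} = -2 + l$
$w{\left(r \right)} = 6 - r$
$Z{\left(f \right)} = 3 + 4 \sqrt{f}$ ($Z{\left(f \right)} = 3 + \left(6 - 2\right) \sqrt{f} = 3 + 4 \sqrt{f}$)
$Z{\left(R{\left(2 \right)} \right)} - -2271 = \left(3 + 4 \sqrt{-2 + 2}\right) - -2271 = \left(3 + 4 \sqrt{0}\right) + 2271 = \left(3 + 4 \cdot 0\right) + 2271 = \left(3 + 0\right) + 2271 = 3 + 2271 = 2274$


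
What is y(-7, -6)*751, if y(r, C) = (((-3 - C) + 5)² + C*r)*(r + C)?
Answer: -1034878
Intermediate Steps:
y(r, C) = (C + r)*((2 - C)² + C*r) (y(r, C) = ((2 - C)² + C*r)*(C + r) = (C + r)*((2 - C)² + C*r))
y(-7, -6)*751 = (-6*(-7)² - 6*(-2 - 6)² - 7*(-6)² - 7*(-2 - 6)²)*751 = (-6*49 - 6*(-8)² - 7*36 - 7*(-8)²)*751 = (-294 - 6*64 - 252 - 7*64)*751 = (-294 - 384 - 252 - 448)*751 = -1378*751 = -1034878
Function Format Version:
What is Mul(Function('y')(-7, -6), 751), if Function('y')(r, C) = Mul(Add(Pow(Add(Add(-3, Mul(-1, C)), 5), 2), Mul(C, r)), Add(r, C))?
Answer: -1034878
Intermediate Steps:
Function('y')(r, C) = Mul(Add(C, r), Add(Pow(Add(2, Mul(-1, C)), 2), Mul(C, r))) (Function('y')(r, C) = Mul(Add(Pow(Add(2, Mul(-1, C)), 2), Mul(C, r)), Add(C, r)) = Mul(Add(C, r), Add(Pow(Add(2, Mul(-1, C)), 2), Mul(C, r))))
Mul(Function('y')(-7, -6), 751) = Mul(Add(Mul(-6, Pow(-7, 2)), Mul(-6, Pow(Add(-2, -6), 2)), Mul(-7, Pow(-6, 2)), Mul(-7, Pow(Add(-2, -6), 2))), 751) = Mul(Add(Mul(-6, 49), Mul(-6, Pow(-8, 2)), Mul(-7, 36), Mul(-7, Pow(-8, 2))), 751) = Mul(Add(-294, Mul(-6, 64), -252, Mul(-7, 64)), 751) = Mul(Add(-294, -384, -252, -448), 751) = Mul(-1378, 751) = -1034878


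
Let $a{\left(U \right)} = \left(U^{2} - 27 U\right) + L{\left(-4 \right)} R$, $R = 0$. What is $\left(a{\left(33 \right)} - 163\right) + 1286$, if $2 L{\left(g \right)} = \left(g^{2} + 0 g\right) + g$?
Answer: $1321$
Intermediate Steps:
$L{\left(g \right)} = \frac{g}{2} + \frac{g^{2}}{2}$ ($L{\left(g \right)} = \frac{\left(g^{2} + 0 g\right) + g}{2} = \frac{\left(g^{2} + 0\right) + g}{2} = \frac{g^{2} + g}{2} = \frac{g + g^{2}}{2} = \frac{g}{2} + \frac{g^{2}}{2}$)
$a{\left(U \right)} = U^{2} - 27 U$ ($a{\left(U \right)} = \left(U^{2} - 27 U\right) + \frac{1}{2} \left(-4\right) \left(1 - 4\right) 0 = \left(U^{2} - 27 U\right) + \frac{1}{2} \left(-4\right) \left(-3\right) 0 = \left(U^{2} - 27 U\right) + 6 \cdot 0 = \left(U^{2} - 27 U\right) + 0 = U^{2} - 27 U$)
$\left(a{\left(33 \right)} - 163\right) + 1286 = \left(33 \left(-27 + 33\right) - 163\right) + 1286 = \left(33 \cdot 6 - 163\right) + 1286 = \left(198 - 163\right) + 1286 = 35 + 1286 = 1321$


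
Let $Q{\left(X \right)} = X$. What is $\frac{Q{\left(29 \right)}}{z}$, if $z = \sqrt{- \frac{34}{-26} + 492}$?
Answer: $\frac{29 \sqrt{689}}{583} \approx 1.3057$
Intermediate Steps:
$z = \frac{11 \sqrt{689}}{13}$ ($z = \sqrt{\left(-34\right) \left(- \frac{1}{26}\right) + 492} = \sqrt{\frac{17}{13} + 492} = \sqrt{\frac{6413}{13}} = \frac{11 \sqrt{689}}{13} \approx 22.211$)
$\frac{Q{\left(29 \right)}}{z} = \frac{29}{\frac{11}{13} \sqrt{689}} = 29 \frac{\sqrt{689}}{583} = \frac{29 \sqrt{689}}{583}$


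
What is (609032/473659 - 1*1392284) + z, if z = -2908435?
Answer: -2037073651789/473659 ≈ -4.3007e+6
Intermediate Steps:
(609032/473659 - 1*1392284) + z = (609032/473659 - 1*1392284) - 2908435 = (609032*(1/473659) - 1392284) - 2908435 = (609032/473659 - 1392284) - 2908435 = -659467238124/473659 - 2908435 = -2037073651789/473659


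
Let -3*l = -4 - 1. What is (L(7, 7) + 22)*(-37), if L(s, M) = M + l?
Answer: -3404/3 ≈ -1134.7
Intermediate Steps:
l = 5/3 (l = -(-4 - 1)/3 = -1/3*(-5) = 5/3 ≈ 1.6667)
L(s, M) = 5/3 + M (L(s, M) = M + 5/3 = 5/3 + M)
(L(7, 7) + 22)*(-37) = ((5/3 + 7) + 22)*(-37) = (26/3 + 22)*(-37) = (92/3)*(-37) = -3404/3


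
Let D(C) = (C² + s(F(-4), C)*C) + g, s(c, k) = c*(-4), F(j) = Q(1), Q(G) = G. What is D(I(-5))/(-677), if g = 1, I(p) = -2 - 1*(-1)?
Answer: -6/677 ≈ -0.0088626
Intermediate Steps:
I(p) = -1 (I(p) = -2 + 1 = -1)
F(j) = 1
s(c, k) = -4*c
D(C) = 1 + C² - 4*C (D(C) = (C² + (-4*1)*C) + 1 = (C² - 4*C) + 1 = 1 + C² - 4*C)
D(I(-5))/(-677) = (1 + (-1)² - 4*(-1))/(-677) = (1 + 1 + 4)*(-1/677) = 6*(-1/677) = -6/677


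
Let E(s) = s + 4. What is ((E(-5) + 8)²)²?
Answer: 2401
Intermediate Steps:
E(s) = 4 + s
((E(-5) + 8)²)² = (((4 - 5) + 8)²)² = ((-1 + 8)²)² = (7²)² = 49² = 2401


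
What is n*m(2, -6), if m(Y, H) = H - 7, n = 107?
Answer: -1391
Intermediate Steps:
m(Y, H) = -7 + H
n*m(2, -6) = 107*(-7 - 6) = 107*(-13) = -1391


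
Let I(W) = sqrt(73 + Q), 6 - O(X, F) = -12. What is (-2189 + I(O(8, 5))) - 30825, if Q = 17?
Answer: -33014 + 3*sqrt(10) ≈ -33005.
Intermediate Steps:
O(X, F) = 18 (O(X, F) = 6 - 1*(-12) = 6 + 12 = 18)
I(W) = 3*sqrt(10) (I(W) = sqrt(73 + 17) = sqrt(90) = 3*sqrt(10))
(-2189 + I(O(8, 5))) - 30825 = (-2189 + 3*sqrt(10)) - 30825 = -33014 + 3*sqrt(10)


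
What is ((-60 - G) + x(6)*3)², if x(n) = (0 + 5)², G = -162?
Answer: 31329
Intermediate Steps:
x(n) = 25 (x(n) = 5² = 25)
((-60 - G) + x(6)*3)² = ((-60 - 1*(-162)) + 25*3)² = ((-60 + 162) + 75)² = (102 + 75)² = 177² = 31329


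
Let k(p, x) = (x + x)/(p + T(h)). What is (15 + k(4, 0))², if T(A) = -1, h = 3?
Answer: 225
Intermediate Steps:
k(p, x) = 2*x/(-1 + p) (k(p, x) = (x + x)/(p - 1) = (2*x)/(-1 + p) = 2*x/(-1 + p))
(15 + k(4, 0))² = (15 + 2*0/(-1 + 4))² = (15 + 2*0/3)² = (15 + 2*0*(⅓))² = (15 + 0)² = 15² = 225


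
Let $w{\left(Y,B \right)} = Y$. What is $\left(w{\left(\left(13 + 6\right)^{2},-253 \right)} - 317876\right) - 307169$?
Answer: $-624684$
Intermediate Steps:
$\left(w{\left(\left(13 + 6\right)^{2},-253 \right)} - 317876\right) - 307169 = \left(\left(13 + 6\right)^{2} - 317876\right) - 307169 = \left(19^{2} - 317876\right) - 307169 = \left(361 - 317876\right) - 307169 = -317515 - 307169 = -624684$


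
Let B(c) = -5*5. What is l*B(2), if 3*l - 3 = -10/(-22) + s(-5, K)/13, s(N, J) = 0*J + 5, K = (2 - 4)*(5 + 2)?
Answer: -4575/143 ≈ -31.993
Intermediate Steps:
K = -14 (K = -2*7 = -14)
s(N, J) = 5 (s(N, J) = 0 + 5 = 5)
l = 183/143 (l = 1 + (-10/(-22) + 5/13)/3 = 1 + (-10*(-1/22) + 5*(1/13))/3 = 1 + (5/11 + 5/13)/3 = 1 + (⅓)*(120/143) = 1 + 40/143 = 183/143 ≈ 1.2797)
B(c) = -25
l*B(2) = (183/143)*(-25) = -4575/143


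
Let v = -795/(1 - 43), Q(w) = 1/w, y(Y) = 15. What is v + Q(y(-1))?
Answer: 3989/210 ≈ 18.995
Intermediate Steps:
v = 265/14 (v = -795/(-42) = -795*(-1/42) = 265/14 ≈ 18.929)
v + Q(y(-1)) = 265/14 + 1/15 = 3989/210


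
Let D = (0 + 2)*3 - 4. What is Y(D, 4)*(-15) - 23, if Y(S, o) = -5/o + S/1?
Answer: -137/4 ≈ -34.250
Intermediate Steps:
D = 2 (D = 2*3 - 4 = 6 - 4 = 2)
Y(S, o) = S - 5/o (Y(S, o) = -5/o + S*1 = -5/o + S = S - 5/o)
Y(D, 4)*(-15) - 23 = (2 - 5/4)*(-15) - 23 = (¾)*(-15) - 23 = -45/4 - 23 = -137/4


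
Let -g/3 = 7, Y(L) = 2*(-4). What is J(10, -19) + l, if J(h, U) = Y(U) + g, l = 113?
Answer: 84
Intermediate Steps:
Y(L) = -8
g = -21 (g = -3*7 = -21)
J(h, U) = -29 (J(h, U) = -8 - 21 = -29)
J(10, -19) + l = -29 + 113 = 84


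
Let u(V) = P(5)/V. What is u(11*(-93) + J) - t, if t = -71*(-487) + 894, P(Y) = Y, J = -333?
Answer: -48098681/1356 ≈ -35471.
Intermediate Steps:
t = 35471 (t = 34577 + 894 = 35471)
u(V) = 5/V
u(11*(-93) + J) - t = 5/(11*(-93) - 333) - 1*35471 = 5/(-1023 - 333) - 35471 = 5/(-1356) - 35471 = 5*(-1/1356) - 35471 = -5/1356 - 35471 = -48098681/1356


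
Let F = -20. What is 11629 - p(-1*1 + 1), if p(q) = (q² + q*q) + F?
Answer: 11649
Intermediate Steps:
p(q) = -20 + 2*q² (p(q) = (q² + q*q) - 20 = (q² + q²) - 20 = 2*q² - 20 = -20 + 2*q²)
11629 - p(-1*1 + 1) = 11629 - (-20 + 2*(-1*1 + 1)²) = 11629 - (-20 + 2*(-1 + 1)²) = 11629 - (-20 + 2*0²) = 11629 - (-20 + 2*0) = 11629 - (-20 + 0) = 11629 - 1*(-20) = 11629 + 20 = 11649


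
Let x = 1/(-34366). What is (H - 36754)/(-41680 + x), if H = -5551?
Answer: 1453853630/1432374881 ≈ 1.0150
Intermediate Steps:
x = -1/34366 ≈ -2.9099e-5
(H - 36754)/(-41680 + x) = (-5551 - 36754)/(-41680 - 1/34366) = -42305/(-1432374881/34366) = -42305*(-34366/1432374881) = 1453853630/1432374881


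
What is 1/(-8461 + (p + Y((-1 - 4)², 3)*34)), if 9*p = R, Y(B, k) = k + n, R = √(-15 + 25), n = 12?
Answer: -644031/5120690471 - 9*√10/5120690471 ≈ -0.00012578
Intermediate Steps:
R = √10 ≈ 3.1623
Y(B, k) = 12 + k (Y(B, k) = k + 12 = 12 + k)
p = √10/9 ≈ 0.35136
1/(-8461 + (p + Y((-1 - 4)², 3)*34)) = 1/(-8461 + (√10/9 + (12 + 3)*34)) = 1/(-8461 + (√10/9 + 15*34)) = 1/(-8461 + (√10/9 + 510)) = 1/(-8461 + (510 + √10/9)) = 1/(-7951 + √10/9)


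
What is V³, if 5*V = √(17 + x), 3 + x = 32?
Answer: 46*√46/125 ≈ 2.4959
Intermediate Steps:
x = 29 (x = -3 + 32 = 29)
V = √46/5 (V = √(17 + 29)/5 = √46/5 ≈ 1.3565)
V³ = (√46/5)³ = 46*√46/125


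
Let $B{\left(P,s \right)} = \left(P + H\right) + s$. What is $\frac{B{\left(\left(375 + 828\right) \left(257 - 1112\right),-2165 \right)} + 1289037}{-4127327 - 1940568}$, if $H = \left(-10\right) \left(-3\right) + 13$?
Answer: $- \frac{51670}{1213579} \approx -0.042577$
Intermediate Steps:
$H = 43$ ($H = 30 + 13 = 43$)
$B{\left(P,s \right)} = 43 + P + s$ ($B{\left(P,s \right)} = \left(P + 43\right) + s = \left(43 + P\right) + s = 43 + P + s$)
$\frac{B{\left(\left(375 + 828\right) \left(257 - 1112\right),-2165 \right)} + 1289037}{-4127327 - 1940568} = \frac{\left(43 + \left(375 + 828\right) \left(257 - 1112\right) - 2165\right) + 1289037}{-4127327 - 1940568} = \frac{\left(43 + 1203 \left(-855\right) - 2165\right) + 1289037}{-6067895} = \left(\left(43 - 1028565 - 2165\right) + 1289037\right) \left(- \frac{1}{6067895}\right) = \left(-1030687 + 1289037\right) \left(- \frac{1}{6067895}\right) = 258350 \left(- \frac{1}{6067895}\right) = - \frac{51670}{1213579}$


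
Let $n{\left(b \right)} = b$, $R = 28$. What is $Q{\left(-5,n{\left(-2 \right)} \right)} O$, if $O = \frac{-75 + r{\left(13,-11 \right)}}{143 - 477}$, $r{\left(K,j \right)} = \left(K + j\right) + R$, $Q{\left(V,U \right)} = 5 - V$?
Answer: $\frac{225}{167} \approx 1.3473$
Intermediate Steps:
$r{\left(K,j \right)} = 28 + K + j$ ($r{\left(K,j \right)} = \left(K + j\right) + 28 = 28 + K + j$)
$O = \frac{45}{334}$ ($O = \frac{-75 + \left(28 + 13 - 11\right)}{143 - 477} = \frac{-75 + 30}{-334} = \left(-45\right) \left(- \frac{1}{334}\right) = \frac{45}{334} \approx 0.13473$)
$Q{\left(-5,n{\left(-2 \right)} \right)} O = \left(5 - -5\right) \frac{45}{334} = \left(5 + 5\right) \frac{45}{334} = 10 \cdot \frac{45}{334} = \frac{225}{167}$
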